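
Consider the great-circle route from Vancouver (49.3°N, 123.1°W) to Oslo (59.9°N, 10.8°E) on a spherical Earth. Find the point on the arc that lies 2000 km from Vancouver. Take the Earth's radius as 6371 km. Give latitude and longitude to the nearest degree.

≈ 65°N, 106°W

Convert each endpoint to a unit vector on the sphere (x = cos φ cos λ, y = cos φ sin λ, z = sin φ).
The central angle between the endpoints is δ = arccos(p₁·p₂) ≈ 1.127 rad (64.6°). The total great-circle distance is δ·R ≈ 1.127 × 6371 ≈ 7182 km, so the target fraction is f = 2000/7182 ≈ 0.278.
Interpolate at f ≈ 0.278 with slerp weights a = sin((1−f)δ)/sin δ ≈ 0.804, b = sin(fδ)/sin δ ≈ 0.342.
p = a·p₁ + b·p₂ ≈ (-0.118, -0.407, 0.906); φ = arcsin(p_z) ≈ 64.91°, λ = atan2(p_y, p_x) ≈ -106.16°.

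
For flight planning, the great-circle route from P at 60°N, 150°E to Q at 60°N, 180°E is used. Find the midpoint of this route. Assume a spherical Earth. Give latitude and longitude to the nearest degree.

Convert each endpoint to a unit vector on the sphere (x = cos φ cos λ, y = cos φ sin λ, z = sin φ).
The central angle between the endpoints is δ = arccos(p₁·p₂) ≈ 0.260 rad (14.9°).
Interpolate at f = 1/2 with slerp weights a = sin((1−f)δ)/sin δ ≈ 0.504, b = sin(fδ)/sin δ ≈ 0.504.
p = a·p₁ + b·p₂ ≈ (-0.470, 0.126, 0.873); φ = arcsin(p_z) ≈ 60.85°, λ = atan2(p_y, p_x) ≈ 165.00°.

≈ 61°N, 165°E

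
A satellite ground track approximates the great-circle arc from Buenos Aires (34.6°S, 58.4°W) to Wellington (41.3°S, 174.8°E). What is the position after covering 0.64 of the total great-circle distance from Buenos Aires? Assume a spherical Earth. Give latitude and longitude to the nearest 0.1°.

≈ 59.3°S, 141.6°W

Write both endpoints as unit vectors p₁, p₂ with components (cos φ cos λ, cos φ sin λ, sin φ).
The central angle between the endpoints is δ = arccos(p₁·p₂) ≈ 1.566 rad (89.8°).
Interpolate at f = 0.64 with slerp weights a = sin((1−f)δ)/sin δ ≈ 0.535, b = sin(fδ)/sin δ ≈ 0.843.
p = a·p₁ + b·p₂ ≈ (-0.400, -0.317, -0.860); φ = arcsin(p_z) ≈ -59.29°, λ = atan2(p_y, p_x) ≈ -141.58°.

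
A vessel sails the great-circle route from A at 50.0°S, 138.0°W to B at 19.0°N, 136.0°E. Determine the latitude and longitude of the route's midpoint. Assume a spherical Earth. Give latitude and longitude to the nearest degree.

Write both endpoints as unit vectors p₁, p₂ with components (cos φ cos λ, cos φ sin λ, sin φ).
The central angle between the endpoints is δ = arccos(p₁·p₂) ≈ 1.779 rad (101.9°).
Interpolate at f = 1/2 with slerp weights a = sin((1−f)δ)/sin δ ≈ 0.794, b = sin(fδ)/sin δ ≈ 0.794.
p = a·p₁ + b·p₂ ≈ (-0.919, 0.180, -0.350); φ = arcsin(p_z) ≈ -20.47°, λ = atan2(p_y, p_x) ≈ 168.92°.

≈ 20°S, 169°E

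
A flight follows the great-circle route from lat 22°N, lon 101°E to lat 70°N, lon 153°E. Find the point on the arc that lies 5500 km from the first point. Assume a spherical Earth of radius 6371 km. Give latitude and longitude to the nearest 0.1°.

From cos δ = sin φ₁ sin φ₂ + cos φ₁ cos φ₂ cos Δλ, the central angle is δ ≈ 0.992 rad (56.8°). The total great-circle distance is δ·R ≈ 0.992 × 6371 ≈ 6318 km, so the target fraction is f = 5500/6318 ≈ 0.870.
Interpolate at f ≈ 0.870 with slerp weights a = sin((1−f)δ)/sin δ ≈ 0.153, b = sin(fδ)/sin δ ≈ 0.908.
p = a·p₁ + b·p₂ ≈ (-0.304, 0.280, 0.911); φ = arcsin(p_z) ≈ 65.59°, λ = atan2(p_y, p_x) ≈ 137.31°.

≈ lat 65.6°N, lon 137.3°E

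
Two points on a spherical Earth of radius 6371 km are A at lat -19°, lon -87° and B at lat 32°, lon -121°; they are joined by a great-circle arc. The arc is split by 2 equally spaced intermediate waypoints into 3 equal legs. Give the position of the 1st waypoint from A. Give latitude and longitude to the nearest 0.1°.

Convert each endpoint to a unit vector on the sphere (x = cos φ cos λ, y = cos φ sin λ, z = sin φ).
The central angle between the endpoints is δ = arccos(p₁·p₂) ≈ 1.056 rad (60.5°).
Interpolate at f = 1/3 with slerp weights a = sin((1−f)δ)/sin δ ≈ 0.744, b = sin(fδ)/sin δ ≈ 0.396.
p = a·p₁ + b·p₂ ≈ (-0.136, -0.990, -0.032); φ = arcsin(p_z) ≈ -1.85°, λ = atan2(p_y, p_x) ≈ -97.83°.

≈ lat -1.8°, lon -97.8°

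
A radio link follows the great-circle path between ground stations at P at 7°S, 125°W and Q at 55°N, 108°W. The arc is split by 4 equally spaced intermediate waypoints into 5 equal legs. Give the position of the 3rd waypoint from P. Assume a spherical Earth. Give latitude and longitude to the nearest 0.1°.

Write both endpoints as unit vectors p₁, p₂ with components (cos φ cos λ, cos φ sin λ, sin φ).
The central angle between the endpoints is δ = arccos(p₁·p₂) ≈ 1.110 rad (63.6°).
Interpolate at f = 3/5 with slerp weights a = sin((1−f)δ)/sin δ ≈ 0.480, b = sin(fδ)/sin δ ≈ 0.690.
p = a·p₁ + b·p₂ ≈ (-0.395, -0.766, 0.507); φ = arcsin(p_z) ≈ 30.44°, λ = atan2(p_y, p_x) ≈ -117.29°.

≈ 30.4°N, 117.3°W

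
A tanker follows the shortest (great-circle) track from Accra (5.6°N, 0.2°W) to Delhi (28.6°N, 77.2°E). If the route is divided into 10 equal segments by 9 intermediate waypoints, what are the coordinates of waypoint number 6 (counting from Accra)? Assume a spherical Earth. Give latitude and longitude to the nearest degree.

Convert each endpoint to a unit vector on the sphere (x = cos φ cos λ, y = cos φ sin λ, z = sin φ).
The central angle between the endpoints is δ = arccos(p₁·p₂) ≈ 1.331 rad (76.3°).
Interpolate at f = 6/10 with slerp weights a = sin((1−f)δ)/sin δ ≈ 0.523, b = sin(fδ)/sin δ ≈ 0.738.
p = a·p₁ + b·p₂ ≈ (0.664, 0.630, 0.404); φ = arcsin(p_z) ≈ 23.83°, λ = atan2(p_y, p_x) ≈ 43.50°.

≈ 24°N, 43°E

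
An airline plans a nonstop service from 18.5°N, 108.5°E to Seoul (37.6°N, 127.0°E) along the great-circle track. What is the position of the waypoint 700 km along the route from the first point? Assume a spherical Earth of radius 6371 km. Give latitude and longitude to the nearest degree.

≈ 24°N, 113°E

Write both endpoints as unit vectors p₁, p₂ with components (cos φ cos λ, cos φ sin λ, sin φ).
The central angle between the endpoints is δ = arccos(p₁·p₂) ≈ 0.437 rad (25.0°). The total great-circle distance is δ·R ≈ 0.437 × 6371 ≈ 2783 km, so the target fraction is f = 700/2783 ≈ 0.252.
Interpolate at f ≈ 0.252 with slerp weights a = sin((1−f)δ)/sin δ ≈ 0.759, b = sin(fδ)/sin δ ≈ 0.259.
p = a·p₁ + b·p₂ ≈ (-0.352, 0.847, 0.399); φ = arcsin(p_z) ≈ 23.52°, λ = atan2(p_y, p_x) ≈ 112.58°.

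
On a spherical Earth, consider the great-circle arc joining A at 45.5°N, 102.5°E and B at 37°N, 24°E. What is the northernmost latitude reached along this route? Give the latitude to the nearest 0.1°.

The great circle lies in the plane with unit normal n̂ = (p₁ × p₂)/|p₁ × p₂|.
Here n̂_z ≈ -0.652; the vertex latitude is φ_max = arccos|n̂_z| ≈ 49.3°.

≈ 49.3°N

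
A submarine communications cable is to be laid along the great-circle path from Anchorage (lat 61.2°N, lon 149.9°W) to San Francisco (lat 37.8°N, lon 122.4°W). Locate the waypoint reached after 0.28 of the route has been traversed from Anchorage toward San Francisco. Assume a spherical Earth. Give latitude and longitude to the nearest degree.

≈ lat 55°N, lon 139°W

The haversine formula gives a central angle δ ≈ 0.506 rad (29.0°) between the endpoints.
Interpolate at f = 0.28 with slerp weights a = sin((1−f)δ)/sin δ ≈ 0.735, b = sin(fδ)/sin δ ≈ 0.291.
p = a·p₁ + b·p₂ ≈ (-0.430, -0.372, 0.823); φ = arcsin(p_z) ≈ 55.36°, λ = atan2(p_y, p_x) ≈ -139.12°.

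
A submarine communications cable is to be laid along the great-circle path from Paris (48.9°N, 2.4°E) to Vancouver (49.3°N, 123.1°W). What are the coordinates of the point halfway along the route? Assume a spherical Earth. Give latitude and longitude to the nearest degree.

≈ 68°N, 60°W

From cos δ = sin φ₁ sin φ₂ + cos φ₁ cos φ₂ cos Δλ, the central angle is δ ≈ 1.243 rad (71.2°).
Interpolate at f = 1/2 with slerp weights a = sin((1−f)δ)/sin δ ≈ 0.615, b = sin(fδ)/sin δ ≈ 0.615.
p = a·p₁ + b·p₂ ≈ (0.185, -0.319, 0.930); φ = arcsin(p_z) ≈ 68.36°, λ = atan2(p_y, p_x) ≈ -59.90°.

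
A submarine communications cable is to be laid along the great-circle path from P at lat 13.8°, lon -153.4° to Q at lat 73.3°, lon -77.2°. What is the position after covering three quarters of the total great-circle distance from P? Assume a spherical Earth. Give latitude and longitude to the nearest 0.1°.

Write both endpoints as unit vectors p₁, p₂ with components (cos φ cos λ, cos φ sin λ, sin φ).
The central angle between the endpoints is δ = arccos(p₁·p₂) ≈ 1.271 rad (72.8°).
Interpolate at f = 3/4 with slerp weights a = sin((1−f)δ)/sin δ ≈ 0.327, b = sin(fδ)/sin δ ≈ 0.853.
p = a·p₁ + b·p₂ ≈ (-0.230, -0.381, 0.895); φ = arcsin(p_z) ≈ 63.57°, λ = atan2(p_y, p_x) ≈ -121.06°.

≈ lat 63.6°, lon -121.1°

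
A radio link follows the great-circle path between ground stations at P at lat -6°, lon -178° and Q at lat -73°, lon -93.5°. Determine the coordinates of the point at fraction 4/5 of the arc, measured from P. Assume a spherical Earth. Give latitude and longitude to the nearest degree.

The haversine formula gives a central angle δ ≈ 1.443 rad (82.7°) between the endpoints.
Interpolate at f = 4/5 with slerp weights a = sin((1−f)δ)/sin δ ≈ 0.287, b = sin(fδ)/sin δ ≈ 0.922.
p = a·p₁ + b·p₂ ≈ (-0.302, -0.279, -0.912); φ = arcsin(p_z) ≈ -65.74°, λ = atan2(p_y, p_x) ≈ -137.23°.

≈ lat -66°, lon -137°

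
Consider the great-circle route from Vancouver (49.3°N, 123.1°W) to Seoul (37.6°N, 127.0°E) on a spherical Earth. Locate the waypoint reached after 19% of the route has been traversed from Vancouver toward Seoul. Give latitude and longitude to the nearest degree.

Convert each endpoint to a unit vector on the sphere (x = cos φ cos λ, y = cos φ sin λ, z = sin φ).
The central angle between the endpoints is δ = arccos(p₁·p₂) ≈ 1.280 rad (73.3°).
Interpolate at f = 0.19 with slerp weights a = sin((1−f)δ)/sin δ ≈ 0.899, b = sin(fδ)/sin δ ≈ 0.251.
p = a·p₁ + b·p₂ ≈ (-0.440, -0.332, 0.835); φ = arcsin(p_z) ≈ 56.57°, λ = atan2(p_y, p_x) ≈ -142.97°.

≈ 57°N, 143°W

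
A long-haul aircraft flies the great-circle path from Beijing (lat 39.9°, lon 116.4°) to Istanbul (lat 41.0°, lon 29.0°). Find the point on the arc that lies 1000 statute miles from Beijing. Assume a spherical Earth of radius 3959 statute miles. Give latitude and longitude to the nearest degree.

Convert each endpoint to a unit vector on the sphere (x = cos φ cos λ, y = cos φ sin λ, z = sin φ).
The central angle between the endpoints is δ = arccos(p₁·p₂) ≈ 1.107 rad (63.4°). The total great-circle distance is δ·R ≈ 1.107 × 3959 ≈ 4384 mi, so the target fraction is f = 1000/4384 ≈ 0.228.
Interpolate at f ≈ 0.228 with slerp weights a = sin((1−f)δ)/sin δ ≈ 0.843, b = sin(fδ)/sin δ ≈ 0.279.
p = a·p₁ + b·p₂ ≈ (-0.103, 0.682, 0.724); φ = arcsin(p_z) ≈ 46.41°, λ = atan2(p_y, p_x) ≈ 98.61°.

≈ lat 46°, lon 99°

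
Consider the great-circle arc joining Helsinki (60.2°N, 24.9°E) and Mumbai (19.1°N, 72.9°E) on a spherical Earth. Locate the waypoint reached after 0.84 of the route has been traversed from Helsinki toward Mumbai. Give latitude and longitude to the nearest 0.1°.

≈ 26.6°N, 68.5°E

From cos δ = sin φ₁ sin φ₂ + cos φ₁ cos φ₂ cos Δλ, the central angle is δ ≈ 0.930 rad (53.3°).
Interpolate at f = 0.84 with slerp weights a = sin((1−f)δ)/sin δ ≈ 0.185, b = sin(fδ)/sin δ ≈ 0.878.
p = a·p₁ + b·p₂ ≈ (0.327, 0.832, 0.448); φ = arcsin(p_z) ≈ 26.61°, λ = atan2(p_y, p_x) ≈ 68.52°.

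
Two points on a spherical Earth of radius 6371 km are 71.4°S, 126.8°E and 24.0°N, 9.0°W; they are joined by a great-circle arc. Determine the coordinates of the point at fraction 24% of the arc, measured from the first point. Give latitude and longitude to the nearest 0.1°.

From cos δ = sin φ₁ sin φ₂ + cos φ₁ cos φ₂ cos Δλ, the central angle is δ ≈ 2.207 rad (126.5°).
Interpolate at f = 0.24 with slerp weights a = sin((1−f)δ)/sin δ ≈ 1.236, b = sin(fδ)/sin δ ≈ 0.628.
p = a·p₁ + b·p₂ ≈ (0.331, 0.226, -0.916); φ = arcsin(p_z) ≈ -66.39°, λ = atan2(p_y, p_x) ≈ 34.34°.

≈ 66.4°S, 34.3°E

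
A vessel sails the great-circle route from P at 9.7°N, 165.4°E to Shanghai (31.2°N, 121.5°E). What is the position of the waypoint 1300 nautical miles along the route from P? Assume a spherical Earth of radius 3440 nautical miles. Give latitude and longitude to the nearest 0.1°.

The haversine formula gives a central angle δ ≈ 0.803 rad (46.0°) between the endpoints. The total great-circle distance is δ·R ≈ 0.803 × 3440 ≈ 2761 nmi, so the target fraction is f = 1300/2761 ≈ 0.471.
Interpolate at f ≈ 0.471 with slerp weights a = sin((1−f)δ)/sin δ ≈ 0.573, b = sin(fδ)/sin δ ≈ 0.513.
p = a·p₁ + b·p₂ ≈ (-0.776, 0.517, 0.362); φ = arcsin(p_z) ≈ 21.24°, λ = atan2(p_y, p_x) ≈ 146.35°.

≈ 21.2°N, 146.3°E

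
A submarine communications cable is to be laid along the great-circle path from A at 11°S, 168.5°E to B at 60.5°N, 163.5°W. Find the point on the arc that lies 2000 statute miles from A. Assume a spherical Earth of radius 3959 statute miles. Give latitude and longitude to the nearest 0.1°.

The haversine formula gives a central angle δ ≈ 1.307 rad (74.9°) between the endpoints. The total great-circle distance is δ·R ≈ 1.307 × 3959 ≈ 5175 mi, so the target fraction is f = 2000/5175 ≈ 0.387.
Interpolate at f ≈ 0.387 with slerp weights a = sin((1−f)δ)/sin δ ≈ 0.744, b = sin(fδ)/sin δ ≈ 0.501.
p = a·p₁ + b·p₂ ≈ (-0.953, 0.076, 0.294); φ = arcsin(p_z) ≈ 17.11°, λ = atan2(p_y, p_x) ≈ 175.46°.

≈ 17.1°N, 175.5°E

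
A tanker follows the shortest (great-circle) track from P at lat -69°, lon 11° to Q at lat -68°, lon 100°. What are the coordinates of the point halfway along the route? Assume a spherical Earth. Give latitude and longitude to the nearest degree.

≈ lat -74°, lon 57°

Convert each endpoint to a unit vector on the sphere (x = cos φ cos λ, y = cos φ sin λ, z = sin φ).
The central angle between the endpoints is δ = arccos(p₁·p₂) ≈ 0.520 rad (29.8°).
Interpolate at f = 1/2 with slerp weights a = sin((1−f)δ)/sin δ ≈ 0.517, b = sin(fδ)/sin δ ≈ 0.517.
p = a·p₁ + b·p₂ ≈ (0.148, 0.226, -0.963); φ = arcsin(p_z) ≈ -74.30°, λ = atan2(p_y, p_x) ≈ 56.75°.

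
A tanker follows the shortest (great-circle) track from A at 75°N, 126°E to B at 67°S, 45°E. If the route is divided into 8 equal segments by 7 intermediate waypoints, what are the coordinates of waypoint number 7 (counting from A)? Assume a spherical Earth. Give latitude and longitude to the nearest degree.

The haversine formula gives a central angle δ ≈ 2.633 rad (150.8°) between the endpoints.
Interpolate at f = 7/8 with slerp weights a = sin((1−f)δ)/sin δ ≈ 0.663, b = sin(fδ)/sin δ ≈ 1.526.
p = a·p₁ + b·p₂ ≈ (0.321, 0.560, -0.764); φ = arcsin(p_z) ≈ -49.78°, λ = atan2(p_y, p_x) ≈ 60.23°.

≈ 50°S, 60°E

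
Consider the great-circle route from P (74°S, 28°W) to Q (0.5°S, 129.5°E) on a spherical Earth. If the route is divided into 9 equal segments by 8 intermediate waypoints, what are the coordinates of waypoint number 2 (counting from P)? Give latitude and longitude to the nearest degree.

Write both endpoints as unit vectors p₁, p₂ with components (cos φ cos λ, cos φ sin λ, sin φ).
The central angle between the endpoints is δ = arccos(p₁·p₂) ≈ 1.820 rad (104.3°).
Interpolate at f = 2/9 with slerp weights a = sin((1−f)δ)/sin δ ≈ 1.019, b = sin(fδ)/sin δ ≈ 0.406.
p = a·p₁ + b·p₂ ≈ (-0.010, 0.181, -0.983); φ = arcsin(p_z) ≈ -79.54°, λ = atan2(p_y, p_x) ≈ 93.19°.

≈ (80°S, 93°E)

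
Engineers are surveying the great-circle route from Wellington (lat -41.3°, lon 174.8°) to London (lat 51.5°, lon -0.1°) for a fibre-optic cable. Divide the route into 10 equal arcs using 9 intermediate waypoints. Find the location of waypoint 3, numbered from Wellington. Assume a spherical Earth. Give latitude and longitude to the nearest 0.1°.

≈ lat 8.0°, lon 161.4°

From cos δ = sin φ₁ sin φ₂ + cos φ₁ cos φ₂ cos Δλ, the central angle is δ ≈ 2.953 rad (169.2°).
Interpolate at f = 3/10 with slerp weights a = sin((1−f)δ)/sin δ ≈ 4.700, b = sin(fδ)/sin δ ≈ 4.140.
p = a·p₁ + b·p₂ ≈ (-0.939, 0.315, 0.138); φ = arcsin(p_z) ≈ 7.96°, λ = atan2(p_y, p_x) ≈ 161.42°.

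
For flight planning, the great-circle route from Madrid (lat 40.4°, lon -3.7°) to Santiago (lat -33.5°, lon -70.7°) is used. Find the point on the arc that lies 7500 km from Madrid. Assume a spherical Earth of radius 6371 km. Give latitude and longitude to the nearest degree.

≈ lat -11°, lon -50°

Convert each endpoint to a unit vector on the sphere (x = cos φ cos λ, y = cos φ sin λ, z = sin φ).
The central angle between the endpoints is δ = arccos(p₁·p₂) ≈ 1.681 rad (96.3°). The total great-circle distance is δ·R ≈ 1.681 × 6371 ≈ 10707 km, so the target fraction is f = 7500/10707 ≈ 0.700.
Interpolate at f ≈ 0.700 with slerp weights a = sin((1−f)δ)/sin δ ≈ 0.485, b = sin(fδ)/sin δ ≈ 0.929.
p = a·p₁ + b·p₂ ≈ (0.625, -0.755, -0.198); φ = arcsin(p_z) ≈ -11.44°, λ = atan2(p_y, p_x) ≈ -50.39°.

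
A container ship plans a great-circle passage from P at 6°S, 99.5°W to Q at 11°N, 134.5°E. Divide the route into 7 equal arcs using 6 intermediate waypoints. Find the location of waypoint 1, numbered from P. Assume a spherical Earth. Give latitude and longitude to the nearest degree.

≈ 3°S, 117°W

Write both endpoints as unit vectors p₁, p₂ with components (cos φ cos λ, cos φ sin λ, sin φ).
The central angle between the endpoints is δ = arccos(p₁·p₂) ≈ 2.207 rad (126.4°).
Interpolate at f = 1/7 with slerp weights a = sin((1−f)δ)/sin δ ≈ 1.180, b = sin(fδ)/sin δ ≈ 0.385.
p = a·p₁ + b·p₂ ≈ (-0.459, -0.887, -0.050); φ = arcsin(p_z) ≈ -2.85°, λ = atan2(p_y, p_x) ≈ -117.34°.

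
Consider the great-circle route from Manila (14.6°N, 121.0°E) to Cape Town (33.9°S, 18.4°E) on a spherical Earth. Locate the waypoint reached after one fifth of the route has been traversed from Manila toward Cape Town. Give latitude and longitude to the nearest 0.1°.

Convert each endpoint to a unit vector on the sphere (x = cos φ cos λ, y = cos φ sin λ, z = sin φ).
The central angle between the endpoints is δ = arccos(p₁·p₂) ≈ 1.892 rad (108.4°).
Interpolate at f = 1/5 with slerp weights a = sin((1−f)δ)/sin δ ≈ 1.052, b = sin(fδ)/sin δ ≈ 0.389.
p = a·p₁ + b·p₂ ≈ (-0.218, 0.975, 0.048); φ = arcsin(p_z) ≈ 2.75°, λ = atan2(p_y, p_x) ≈ 102.59°.

≈ 2.8°N, 102.6°E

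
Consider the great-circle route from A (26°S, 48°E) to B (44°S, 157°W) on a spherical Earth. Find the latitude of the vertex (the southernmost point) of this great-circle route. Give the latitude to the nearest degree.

The great circle lies in the plane with unit normal n̂ = (p₁ × p₂)/|p₁ × p₂|.
Here n̂_z ≈ +0.285; the vertex latitude is φ_max = arccos|n̂_z| ≈ 73.5°.
Check via Clairaut: cos φ_max = |cos φ₁| · sin C = cos(26.0°)·sin(161.5°) ≈ 0.285, again giving ≈ 73.5°.

≈ 73°S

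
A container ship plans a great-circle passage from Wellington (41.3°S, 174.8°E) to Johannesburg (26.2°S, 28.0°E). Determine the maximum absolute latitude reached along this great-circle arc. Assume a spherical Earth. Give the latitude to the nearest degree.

The great circle lies in the plane with unit normal n̂ = (p₁ × p₂)/|p₁ × p₂|.
Here n̂_z ≈ -0.384; the vertex latitude is φ_max = arccos|n̂_z| ≈ 67.4°.
Check via Clairaut: cos φ_max = |cos φ₁| · sin C = cos(41.3°)·sin(149.3°) ≈ 0.384, again giving ≈ 67.4°.

≈ 67°S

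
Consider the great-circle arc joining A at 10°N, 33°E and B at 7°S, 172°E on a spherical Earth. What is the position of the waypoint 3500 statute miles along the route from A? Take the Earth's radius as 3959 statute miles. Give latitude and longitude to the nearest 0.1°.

≈ 7.0°N, 84.2°E

Write both endpoints as unit vectors p₁, p₂ with components (cos φ cos λ, cos φ sin λ, sin φ).
The central angle between the endpoints is δ = arccos(p₁·p₂) ≈ 2.432 rad (139.4°). The total great-circle distance is δ·R ≈ 2.432 × 3959 ≈ 9630 mi, so the target fraction is f = 3500/9630 ≈ 0.363.
Interpolate at f ≈ 0.363 with slerp weights a = sin((1−f)δ)/sin δ ≈ 1.535, b = sin(fδ)/sin δ ≈ 1.187.
p = a·p₁ + b·p₂ ≈ (0.101, 0.987, 0.122); φ = arcsin(p_z) ≈ 7.00°, λ = atan2(p_y, p_x) ≈ 84.17°.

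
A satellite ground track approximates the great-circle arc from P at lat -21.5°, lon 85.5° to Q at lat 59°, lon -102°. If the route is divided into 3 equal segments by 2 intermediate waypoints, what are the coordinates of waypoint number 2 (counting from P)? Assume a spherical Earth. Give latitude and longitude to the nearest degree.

≈ lat 72°, lon 106°

Convert each endpoint to a unit vector on the sphere (x = cos φ cos λ, y = cos φ sin λ, z = sin φ).
The central angle between the endpoints is δ = arccos(p₁·p₂) ≈ 2.480 rad (142.1°).
Interpolate at f = 2/3 with slerp weights a = sin((1−f)δ)/sin δ ≈ 1.198, b = sin(fδ)/sin δ ≈ 1.623.
p = a·p₁ + b·p₂ ≈ (-0.086, 0.294, 0.952); φ = arcsin(p_z) ≈ 72.17°, λ = atan2(p_y, p_x) ≈ 106.37°.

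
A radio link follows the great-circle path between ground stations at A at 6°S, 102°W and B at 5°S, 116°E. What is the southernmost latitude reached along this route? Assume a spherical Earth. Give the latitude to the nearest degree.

The great circle lies in the plane with unit normal n̂ = (p₁ × p₂)/|p₁ × p₂|.
Here n̂_z ≈ -0.959; the vertex latitude is φ_max = arccos|n̂_z| ≈ 16.5°.
Check via Clairaut: cos φ_max = |cos φ₁| · sin C = cos(6.0°)·sin(105.4°) ≈ 0.959, again giving ≈ 16.5°.

≈ 16°S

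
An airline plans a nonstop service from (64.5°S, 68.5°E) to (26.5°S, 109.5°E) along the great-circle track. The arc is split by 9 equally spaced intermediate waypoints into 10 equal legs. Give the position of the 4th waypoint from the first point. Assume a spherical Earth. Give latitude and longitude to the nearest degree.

≈ (51°S, 93°E)

Write both endpoints as unit vectors p₁, p₂ with components (cos φ cos λ, cos φ sin λ, sin φ).
The central angle between the endpoints is δ = arccos(p₁·p₂) ≈ 0.804 rad (46.1°).
Interpolate at f = 4/10 with slerp weights a = sin((1−f)δ)/sin δ ≈ 0.644, b = sin(fδ)/sin δ ≈ 0.439.
p = a·p₁ + b·p₂ ≈ (-0.029, 0.628, -0.777); φ = arcsin(p_z) ≈ -51.02°, λ = atan2(p_y, p_x) ≈ 92.69°.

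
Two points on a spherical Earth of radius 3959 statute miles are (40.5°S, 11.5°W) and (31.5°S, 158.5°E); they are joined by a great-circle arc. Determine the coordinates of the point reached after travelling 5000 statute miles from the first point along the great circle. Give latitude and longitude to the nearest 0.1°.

≈ (65.9°S, 147.3°E)

The haversine formula gives a central angle δ ≈ 1.875 rad (107.4°) between the endpoints. The total great-circle distance is δ·R ≈ 1.875 × 3959 ≈ 7422 mi, so the target fraction is f = 5000/7422 ≈ 0.674.
Interpolate at f ≈ 0.674 with slerp weights a = sin((1−f)δ)/sin δ ≈ 0.602, b = sin(fδ)/sin δ ≈ 0.999.
p = a·p₁ + b·p₂ ≈ (-0.344, 0.221, -0.913); φ = arcsin(p_z) ≈ -65.88°, λ = atan2(p_y, p_x) ≈ 147.29°.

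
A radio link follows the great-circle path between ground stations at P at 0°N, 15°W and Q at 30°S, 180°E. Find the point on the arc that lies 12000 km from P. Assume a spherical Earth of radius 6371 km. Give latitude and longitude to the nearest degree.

Write both endpoints as unit vectors p₁, p₂ with components (cos φ cos λ, cos φ sin λ, sin φ).
The central angle between the endpoints is δ = arccos(p₁·p₂) ≈ 2.562 rad (146.8°). The total great-circle distance is δ·R ≈ 2.562 × 6371 ≈ 16321 km, so the target fraction is f = 12000/16321 ≈ 0.735.
Interpolate at f ≈ 0.735 with slerp weights a = sin((1−f)δ)/sin δ ≈ 1.145, b = sin(fδ)/sin δ ≈ 1.736.
p = a·p₁ + b·p₂ ≈ (-0.398, -0.296, -0.868); φ = arcsin(p_z) ≈ -60.26°, λ = atan2(p_y, p_x) ≈ -143.32°.

≈ 60°S, 143°W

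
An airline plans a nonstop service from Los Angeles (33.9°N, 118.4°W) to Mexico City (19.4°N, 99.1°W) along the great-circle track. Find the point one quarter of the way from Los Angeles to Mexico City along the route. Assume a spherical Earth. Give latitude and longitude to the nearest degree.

From cos δ = sin φ₁ sin φ₂ + cos φ₁ cos φ₂ cos Δλ, the central angle is δ ≈ 0.392 rad (22.5°).
Interpolate at f = 1/4 with slerp weights a = sin((1−f)δ)/sin δ ≈ 0.759, b = sin(fδ)/sin δ ≈ 0.256.
p = a·p₁ + b·p₂ ≈ (-0.338, -0.792, 0.508); φ = arcsin(p_z) ≈ 30.54°, λ = atan2(p_y, p_x) ≈ -113.08°.

≈ 31°N, 113°W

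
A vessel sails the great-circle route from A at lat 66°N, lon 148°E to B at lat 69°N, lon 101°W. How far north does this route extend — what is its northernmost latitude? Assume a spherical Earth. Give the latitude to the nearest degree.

≈ 77°N

The great circle lies in the plane with unit normal n̂ = (p₁ × p₂)/|p₁ × p₂|.
Here n̂_z ≈ +0.227; the vertex latitude is φ_max = arccos|n̂_z| ≈ 76.9°.
Check via Clairaut: cos φ_max = |cos φ₁| · sin C = cos(66.0°)·sin(33.9°) ≈ 0.227, again giving ≈ 76.9°.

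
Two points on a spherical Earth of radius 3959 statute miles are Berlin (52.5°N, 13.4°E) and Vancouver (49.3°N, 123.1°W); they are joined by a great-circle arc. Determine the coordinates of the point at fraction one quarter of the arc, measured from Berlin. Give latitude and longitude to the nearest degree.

≈ 67°N, 8°W

Convert each endpoint to a unit vector on the sphere (x = cos φ cos λ, y = cos φ sin λ, z = sin φ).
The central angle between the endpoints is δ = arccos(p₁·p₂) ≈ 1.252 rad (71.7°).
Interpolate at f = 1/4 with slerp weights a = sin((1−f)δ)/sin δ ≈ 0.850, b = sin(fδ)/sin δ ≈ 0.324.
p = a·p₁ + b·p₂ ≈ (0.388, -0.057, 0.920); φ = arcsin(p_z) ≈ 66.92°, λ = atan2(p_y, p_x) ≈ -8.40°.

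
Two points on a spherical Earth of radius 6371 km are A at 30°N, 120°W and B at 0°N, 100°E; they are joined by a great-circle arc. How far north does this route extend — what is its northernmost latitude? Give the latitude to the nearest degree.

The great circle lies in the plane with unit normal n̂ = (p₁ × p₂)/|p₁ × p₂|.
Here n̂_z ≈ -0.744; the vertex latitude is φ_max = arccos|n̂_z| ≈ 41.9°.

≈ 42°N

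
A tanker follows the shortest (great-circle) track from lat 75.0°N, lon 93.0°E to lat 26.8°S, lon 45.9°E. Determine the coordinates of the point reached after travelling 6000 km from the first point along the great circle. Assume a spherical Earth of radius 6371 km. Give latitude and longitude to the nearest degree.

Convert each endpoint to a unit vector on the sphere (x = cos φ cos λ, y = cos φ sin λ, z = sin φ).
The central angle between the endpoints is δ = arccos(p₁·p₂) ≈ 1.853 rad (106.2°). The total great-circle distance is δ·R ≈ 1.853 × 6371 ≈ 11804 km, so the target fraction is f = 6000/11804 ≈ 0.508.
Interpolate at f ≈ 0.508 with slerp weights a = sin((1−f)δ)/sin δ ≈ 0.823, b = sin(fδ)/sin δ ≈ 0.842.
p = a·p₁ + b·p₂ ≈ (0.512, 0.752, 0.415); φ = arcsin(p_z) ≈ 24.52°, λ = atan2(p_y, p_x) ≈ 55.77°.

≈ lat 25°N, lon 56°E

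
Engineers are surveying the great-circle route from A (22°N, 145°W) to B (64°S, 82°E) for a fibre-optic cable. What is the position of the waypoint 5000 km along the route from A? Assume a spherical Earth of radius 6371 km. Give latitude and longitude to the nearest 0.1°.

≈ (19.5°S, 162.7°W)

Convert each endpoint to a unit vector on the sphere (x = cos φ cos λ, y = cos φ sin λ, z = sin φ).
The central angle between the endpoints is δ = arccos(p₁·p₂) ≈ 2.232 rad (127.9°). The total great-circle distance is δ·R ≈ 2.232 × 6371 ≈ 14219 km, so the target fraction is f = 5000/14219 ≈ 0.352.
Interpolate at f ≈ 0.352 with slerp weights a = sin((1−f)δ)/sin δ ≈ 1.257, b = sin(fδ)/sin δ ≈ 0.895.
p = a·p₁ + b·p₂ ≈ (-0.900, -0.280, -0.334); φ = arcsin(p_z) ≈ -19.49°, λ = atan2(p_y, p_x) ≈ -162.73°.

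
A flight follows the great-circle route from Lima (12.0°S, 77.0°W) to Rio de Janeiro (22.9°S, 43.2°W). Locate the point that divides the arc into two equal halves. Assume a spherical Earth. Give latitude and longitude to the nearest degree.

≈ 18°S, 61°W

The haversine formula gives a central angle δ ≈ 0.592 rad (33.9°) between the endpoints.
Interpolate at f = 1/2 with slerp weights a = sin((1−f)δ)/sin δ ≈ 0.523, b = sin(fδ)/sin δ ≈ 0.523.
p = a·p₁ + b·p₂ ≈ (0.466, -0.828, -0.312); φ = arcsin(p_z) ≈ -18.19°, λ = atan2(p_y, p_x) ≈ -60.62°.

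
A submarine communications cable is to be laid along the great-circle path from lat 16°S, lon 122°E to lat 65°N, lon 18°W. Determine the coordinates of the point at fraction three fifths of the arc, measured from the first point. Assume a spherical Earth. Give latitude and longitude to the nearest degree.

≈ lat 53°N, lon 90°E

Convert each endpoint to a unit vector on the sphere (x = cos φ cos λ, y = cos φ sin λ, z = sin φ).
The central angle between the endpoints is δ = arccos(p₁·p₂) ≈ 2.166 rad (124.1°).
Interpolate at f = 3/5 with slerp weights a = sin((1−f)δ)/sin δ ≈ 0.921, b = sin(fδ)/sin δ ≈ 1.164.
p = a·p₁ + b·p₂ ≈ (-0.001, 0.598, 0.801); φ = arcsin(p_z) ≈ 53.24°, λ = atan2(p_y, p_x) ≈ 90.11°.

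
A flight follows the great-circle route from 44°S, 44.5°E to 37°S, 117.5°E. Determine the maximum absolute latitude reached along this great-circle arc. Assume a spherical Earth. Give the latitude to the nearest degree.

The great circle lies in the plane with unit normal n̂ = (p₁ × p₂)/|p₁ × p₂|.
Here n̂_z ≈ +0.678; the vertex latitude is φ_max = arccos|n̂_z| ≈ 47.3°.
Check via Clairaut: cos φ_max = |cos φ₁| · sin C = cos(44.0°)·sin(109.5°) ≈ 0.678, again giving ≈ 47.3°.

≈ 47°S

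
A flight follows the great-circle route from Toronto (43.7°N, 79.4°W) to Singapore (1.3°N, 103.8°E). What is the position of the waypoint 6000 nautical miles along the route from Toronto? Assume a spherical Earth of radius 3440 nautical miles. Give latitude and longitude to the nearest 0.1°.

Convert each endpoint to a unit vector on the sphere (x = cos φ cos λ, y = cos φ sin λ, z = sin φ).
The central angle between the endpoints is δ = arccos(p₁·p₂) ≈ 2.355 rad (134.9°). The total great-circle distance is δ·R ≈ 2.355 × 3440 ≈ 8100 nmi, so the target fraction is f = 6000/8100 ≈ 0.741.
Interpolate at f ≈ 0.741 with slerp weights a = sin((1−f)δ)/sin δ ≈ 0.809, b = sin(fδ)/sin δ ≈ 1.391.
p = a·p₁ + b·p₂ ≈ (-0.224, 0.775, 0.591); φ = arcsin(p_z) ≈ 36.21°, λ = atan2(p_y, p_x) ≈ 106.12°.

≈ 36.2°N, 106.1°E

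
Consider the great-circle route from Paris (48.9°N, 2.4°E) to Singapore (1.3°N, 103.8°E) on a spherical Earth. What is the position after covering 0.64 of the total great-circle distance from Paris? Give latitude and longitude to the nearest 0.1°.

≈ 26.9°N, 79.3°E

The haversine formula gives a central angle δ ≈ 1.684 rad (96.5°) between the endpoints.
Interpolate at f = 0.64 with slerp weights a = sin((1−f)δ)/sin δ ≈ 0.573, b = sin(fδ)/sin δ ≈ 0.887.
p = a·p₁ + b·p₂ ≈ (0.165, 0.876, 0.452); φ = arcsin(p_z) ≈ 26.89°, λ = atan2(p_y, p_x) ≈ 79.33°.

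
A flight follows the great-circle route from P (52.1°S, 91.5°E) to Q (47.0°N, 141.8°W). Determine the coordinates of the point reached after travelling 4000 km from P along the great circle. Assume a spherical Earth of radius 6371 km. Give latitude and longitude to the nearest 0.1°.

Convert each endpoint to a unit vector on the sphere (x = cos φ cos λ, y = cos φ sin λ, z = sin φ).
The central angle between the endpoints is δ = arccos(p₁·p₂) ≈ 2.545 rad (145.8°). The total great-circle distance is δ·R ≈ 2.545 × 6371 ≈ 16217 km, so the target fraction is f = 4000/16217 ≈ 0.247.
Interpolate at f ≈ 0.247 with slerp weights a = sin((1−f)δ)/sin δ ≈ 1.675, b = sin(fδ)/sin δ ≈ 1.046.
p = a·p₁ + b·p₂ ≈ (-0.588, 0.587, -0.557); φ = arcsin(p_z) ≈ -33.82°, λ = atan2(p_y, p_x) ≈ 135.01°.

≈ (33.8°S, 135.0°E)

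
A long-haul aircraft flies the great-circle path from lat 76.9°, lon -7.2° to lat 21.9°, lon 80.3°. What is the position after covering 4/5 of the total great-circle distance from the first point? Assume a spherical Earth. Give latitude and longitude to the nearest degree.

Write both endpoints as unit vectors p₁, p₂ with components (cos φ cos λ, cos φ sin λ, sin φ).
The central angle between the endpoints is δ = arccos(p₁·p₂) ≈ 1.189 rad (68.1°).
Interpolate at f = 4/5 with slerp weights a = sin((1−f)δ)/sin δ ≈ 0.254, b = sin(fδ)/sin δ ≈ 0.877.
p = a·p₁ + b·p₂ ≈ (0.194, 0.795, 0.574); φ = arcsin(p_z) ≈ 35.06°, λ = atan2(p_y, p_x) ≈ 76.27°.

≈ lat 35°, lon 76°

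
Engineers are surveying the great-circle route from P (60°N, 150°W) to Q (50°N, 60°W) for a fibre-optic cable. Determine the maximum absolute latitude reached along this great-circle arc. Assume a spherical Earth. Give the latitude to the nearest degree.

The great circle lies in the plane with unit normal n̂ = (p₁ × p₂)/|p₁ × p₂|.
Here n̂_z ≈ +0.430; the vertex latitude is φ_max = arccos|n̂_z| ≈ 64.6°.

≈ 65°N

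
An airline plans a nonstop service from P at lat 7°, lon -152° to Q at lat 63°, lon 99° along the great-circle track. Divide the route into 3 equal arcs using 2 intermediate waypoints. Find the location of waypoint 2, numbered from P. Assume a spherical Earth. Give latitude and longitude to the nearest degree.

≈ lat 58°, lon 163°

The haversine formula gives a central angle δ ≈ 1.609 rad (92.2°) between the endpoints.
Interpolate at f = 2/3 with slerp weights a = sin((1−f)δ)/sin δ ≈ 0.511, b = sin(fδ)/sin δ ≈ 0.879.
p = a·p₁ + b·p₂ ≈ (-0.511, 0.156, 0.846); φ = arcsin(p_z) ≈ 57.74°, λ = atan2(p_y, p_x) ≈ 163.02°.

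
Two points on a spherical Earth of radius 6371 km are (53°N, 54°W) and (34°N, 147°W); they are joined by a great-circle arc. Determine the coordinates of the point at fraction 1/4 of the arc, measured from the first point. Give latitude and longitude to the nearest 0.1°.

Write both endpoints as unit vectors p₁, p₂ with components (cos φ cos λ, cos φ sin λ, sin φ).
The central angle between the endpoints is δ = arccos(p₁·p₂) ≈ 1.137 rad (65.1°).
Interpolate at f = 1/4 with slerp weights a = sin((1−f)δ)/sin δ ≈ 0.830, b = sin(fδ)/sin δ ≈ 0.309.
p = a·p₁ + b·p₂ ≈ (0.079, -0.544, 0.836); φ = arcsin(p_z) ≈ 56.68°, λ = atan2(p_y, p_x) ≈ -81.76°.

≈ (56.7°N, 81.8°W)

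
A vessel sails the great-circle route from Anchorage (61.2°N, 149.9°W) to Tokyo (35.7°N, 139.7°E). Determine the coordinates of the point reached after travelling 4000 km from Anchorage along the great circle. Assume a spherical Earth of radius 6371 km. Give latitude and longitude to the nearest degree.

From cos δ = sin φ₁ sin φ₂ + cos φ₁ cos φ₂ cos Δλ, the central angle is δ ≈ 0.873 rad (50.0°). The total great-circle distance is δ·R ≈ 0.873 × 6371 ≈ 5561 km, so the target fraction is f = 4000/5561 ≈ 0.719.
Interpolate at f ≈ 0.719 with slerp weights a = sin((1−f)δ)/sin δ ≈ 0.317, b = sin(fδ)/sin δ ≈ 0.767.
p = a·p₁ + b·p₂ ≈ (-0.607, 0.326, 0.725); φ = arcsin(p_z) ≈ 46.46°, λ = atan2(p_y, p_x) ≈ 151.74°.

≈ 46°N, 152°E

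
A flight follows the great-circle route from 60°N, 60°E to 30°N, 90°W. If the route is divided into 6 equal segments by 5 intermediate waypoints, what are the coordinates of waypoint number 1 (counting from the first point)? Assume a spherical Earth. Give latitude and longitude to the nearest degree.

≈ 72°N, 40°E

From cos δ = sin φ₁ sin φ₂ + cos φ₁ cos φ₂ cos Δλ, the central angle is δ ≈ 1.513 rad (86.7°).
Interpolate at f = 1/6 with slerp weights a = sin((1−f)δ)/sin δ ≈ 0.954, b = sin(fδ)/sin δ ≈ 0.250.
p = a·p₁ + b·p₂ ≈ (0.238, 0.197, 0.951); φ = arcsin(p_z) ≈ 72.00°, λ = atan2(p_y, p_x) ≈ 39.51°.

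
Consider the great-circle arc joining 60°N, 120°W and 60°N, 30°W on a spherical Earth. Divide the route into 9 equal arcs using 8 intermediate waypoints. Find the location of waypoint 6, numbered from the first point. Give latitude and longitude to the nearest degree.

Write both endpoints as unit vectors p₁, p₂ with components (cos φ cos λ, cos φ sin λ, sin φ).
The central angle between the endpoints is δ = arccos(p₁·p₂) ≈ 0.723 rad (41.4°).
Interpolate at f = 6/9 with slerp weights a = sin((1−f)δ)/sin δ ≈ 0.361, b = sin(fδ)/sin δ ≈ 0.701.
p = a·p₁ + b·p₂ ≈ (0.213, -0.331, 0.919); φ = arcsin(p_z) ≈ 66.80°, λ = atan2(p_y, p_x) ≈ -57.24°.

≈ 67°N, 57°W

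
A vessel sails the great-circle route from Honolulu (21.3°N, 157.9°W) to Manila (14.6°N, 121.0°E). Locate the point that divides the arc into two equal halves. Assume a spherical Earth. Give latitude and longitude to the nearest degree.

≈ 23°N, 161°E

Convert each endpoint to a unit vector on the sphere (x = cos φ cos λ, y = cos φ sin λ, z = sin φ).
The central angle between the endpoints is δ = arccos(p₁·p₂) ≈ 1.338 rad (76.6°).
Interpolate at f = 1/2 with slerp weights a = sin((1−f)δ)/sin δ ≈ 0.637, b = sin(fδ)/sin δ ≈ 0.637.
p = a·p₁ + b·p₂ ≈ (-0.868, 0.305, 0.392); φ = arcsin(p_z) ≈ 23.09°, λ = atan2(p_y, p_x) ≈ 160.62°.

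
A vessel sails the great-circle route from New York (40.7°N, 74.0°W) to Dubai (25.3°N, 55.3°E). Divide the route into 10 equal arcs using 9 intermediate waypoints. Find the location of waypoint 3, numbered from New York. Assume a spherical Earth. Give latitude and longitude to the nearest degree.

≈ (56°N, 35°W)

Write both endpoints as unit vectors p₁, p₂ with components (cos φ cos λ, cos φ sin λ, sin φ).
The central angle between the endpoints is δ = arccos(p₁·p₂) ≈ 1.727 rad (98.9°).
Interpolate at f = 3/10 with slerp weights a = sin((1−f)δ)/sin δ ≈ 0.947, b = sin(fδ)/sin δ ≈ 0.501.
p = a·p₁ + b·p₂ ≈ (0.456, -0.317, 0.832); φ = arcsin(p_z) ≈ 56.26°, λ = atan2(p_y, p_x) ≈ -34.84°.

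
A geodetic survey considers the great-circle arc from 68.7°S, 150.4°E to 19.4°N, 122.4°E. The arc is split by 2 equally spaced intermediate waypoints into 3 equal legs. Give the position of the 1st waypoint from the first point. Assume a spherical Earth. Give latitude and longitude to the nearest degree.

The haversine formula gives a central angle δ ≈ 1.578 rad (90.4°) between the endpoints.
Interpolate at f = 1/3 with slerp weights a = sin((1−f)δ)/sin δ ≈ 0.868, b = sin(fδ)/sin δ ≈ 0.502.
p = a·p₁ + b·p₂ ≈ (-0.528, 0.556, -0.642); φ = arcsin(p_z) ≈ -39.96°, λ = atan2(p_y, p_x) ≈ 133.54°.

≈ 40°S, 134°E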